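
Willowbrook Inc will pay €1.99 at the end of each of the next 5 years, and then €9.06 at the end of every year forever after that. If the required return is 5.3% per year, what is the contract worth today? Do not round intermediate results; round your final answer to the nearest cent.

€140.59

PV of 5-year annuity: €1.99 × [1 − (1+0.053)^−5] / 0.053 = 8.54468
Perpetuity value at year 5: €9.06 / 0.053 = 170.94340
PV of perpetuity: 170.94340 / (1+0.053)^5 = 132.04151
Total PV = 8.54468 + 132.04151 = 140.58618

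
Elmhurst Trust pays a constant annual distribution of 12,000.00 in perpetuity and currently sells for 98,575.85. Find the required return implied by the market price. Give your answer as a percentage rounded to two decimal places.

P = C/r ⇒ r = C/P = 12,000.00/98,575.85 = 0.121734

12.17%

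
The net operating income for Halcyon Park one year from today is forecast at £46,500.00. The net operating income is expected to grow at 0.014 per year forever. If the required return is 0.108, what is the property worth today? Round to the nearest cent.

£494680.85

Growing perpetuity: P = D₁ / (r − g) = £46,500.0000 / (0.108 − 0.014) = £494,680.85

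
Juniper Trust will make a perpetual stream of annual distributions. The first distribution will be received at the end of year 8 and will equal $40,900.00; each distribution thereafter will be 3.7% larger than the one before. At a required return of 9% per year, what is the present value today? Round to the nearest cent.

Value at end of year 7: C₁ / (r − g) = $40,900.00 / (0.09 − 0.037) = $771,698.1132
Discount to today: PV = $771,698.1132 / (1 + 0.09)^7 = $771,698.1132 / 1.828039 = $422,145.29

$422145.29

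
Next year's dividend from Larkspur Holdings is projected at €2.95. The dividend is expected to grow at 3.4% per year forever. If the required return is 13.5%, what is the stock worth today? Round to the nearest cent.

Growing perpetuity: P = D₁ / (r − g) = €2.9500 / (0.135 − 0.034) = €29.21

€29.21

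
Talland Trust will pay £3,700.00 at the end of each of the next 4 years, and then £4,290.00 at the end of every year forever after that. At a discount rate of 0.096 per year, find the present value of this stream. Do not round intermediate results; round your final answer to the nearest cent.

PV of 4-year annuity: £3,700.00 × [1 − (1+0.096)^−4] / 0.096 = 11830.78186
Perpetuity value at year 4: £4,290.00 / 0.096 = 44687.50000
PV of perpetuity: 44687.50000 / (1+0.096)^4 = 30970.18806
Total PV = 11830.78186 + 30970.18806 = 42800.96992

£42800.97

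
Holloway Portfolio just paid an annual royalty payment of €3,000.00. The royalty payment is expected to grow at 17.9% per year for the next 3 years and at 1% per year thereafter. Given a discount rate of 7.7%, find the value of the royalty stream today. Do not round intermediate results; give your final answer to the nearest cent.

D_1 = 3537.00000
D_2 = 4170.12300
D_3 = 4916.57502
Terminal value at year 3: TV = D_3×(1+g_2)/(r−g_2) = 4965.74077/0.067 = 74115.53384
P_0 = D_1/(1+r)^1 + D_2/(1+r)^2 + D_3/(1+r)^3 + TV/(1+r)^3
    = 3284.12256 + 3595.15367 + 3935.64176 + 59328.33101 = 70143.24900

€70143.25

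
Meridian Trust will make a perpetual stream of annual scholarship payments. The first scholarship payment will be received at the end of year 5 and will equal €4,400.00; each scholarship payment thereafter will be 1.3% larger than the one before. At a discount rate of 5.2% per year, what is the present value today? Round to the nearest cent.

€92113.89

Value at end of year 4: C₁ / (r − g) = €4,400.00 / (0.052 − 0.013) = €112,820.5128
Discount to today: PV = €112,820.5128 / (1 + 0.052)^4 = €112,820.5128 / 1.224794 = €92,113.89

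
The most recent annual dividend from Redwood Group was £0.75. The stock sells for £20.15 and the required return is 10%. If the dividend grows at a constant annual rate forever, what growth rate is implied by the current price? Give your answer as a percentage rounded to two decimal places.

P = D₀(1+g)/(r−g) ⇒ P(r−g) = D₀(1+g) ⇒ g(P+D₀) = P·r − D₀
g = (P·r − D₀)/(P + D₀) = (£20.15×0.1 − £0.75) / (£20.15 + £0.75) = 0.060526

6.05%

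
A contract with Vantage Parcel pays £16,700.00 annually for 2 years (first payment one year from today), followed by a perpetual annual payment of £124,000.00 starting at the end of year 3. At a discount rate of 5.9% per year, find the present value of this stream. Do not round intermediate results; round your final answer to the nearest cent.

PV of 2-year annuity: £16,700.00 × [1 − (1+0.059)^−2] / 0.059 = 30660.61752
Perpetuity value at year 2: £124,000.00 / 0.059 = 2101694.91525
PV of perpetuity: 2101694.91525 / (1+0.059)^2 = 1874035.24024
Total PV = 30660.61752 + 1874035.24024 = 1904695.85776

£1904695.86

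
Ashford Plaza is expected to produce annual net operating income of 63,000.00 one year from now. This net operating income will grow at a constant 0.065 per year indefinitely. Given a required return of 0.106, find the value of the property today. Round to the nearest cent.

1536585.37

Growing perpetuity: P = D₁ / (r − g) = 63,000.0000 / (0.106 − 0.065) = 1,536,585.37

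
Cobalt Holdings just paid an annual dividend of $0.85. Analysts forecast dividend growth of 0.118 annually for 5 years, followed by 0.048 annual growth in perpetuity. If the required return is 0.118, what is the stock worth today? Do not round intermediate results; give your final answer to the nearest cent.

$16.98

D_1 = 0.95030
D_2 = 1.06244
D_3 = 1.18780
D_4 = 1.32796
D_5 = 1.48466
Terminal value at year 5: TV = D_5×(1+g_2)/(r−g_2) = 1.55593/0.07 = 22.22753
P_0 = D_1/(1+r)^1 + D_2/(1+r)^2 + D_3/(1+r)^3 + D_4/(1+r)^4 + D_5/(1+r)^5 + TV/(1+r)^5
    = 0.85000 + 0.85000 + 0.85000 + 0.85000 + 0.85000 + 12.72571 = 16.97571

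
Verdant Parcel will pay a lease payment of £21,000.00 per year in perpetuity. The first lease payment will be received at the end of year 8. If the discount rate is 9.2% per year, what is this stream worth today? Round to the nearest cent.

£123274.43

Value at end of year 7: C / r = £21,000.00 / 0.092 = £228,260.8696
Discount to today: PV = £228,260.8696 / (1 + 0.092)^7 = £228,260.8696 / 1.851648 = £123,274.43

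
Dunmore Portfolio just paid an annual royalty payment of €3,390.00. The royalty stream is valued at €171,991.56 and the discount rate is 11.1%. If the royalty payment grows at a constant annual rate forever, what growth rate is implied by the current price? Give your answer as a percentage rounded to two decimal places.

P = D₀(1+g)/(r−g) ⇒ P(r−g) = D₀(1+g) ⇒ g(P+D₀) = P·r − D₀
g = (P·r − D₀)/(P + D₀) = (€171,991.56×0.111 − €3,390.00) / (€171,991.56 + €3,390.00) = 0.089525

8.95%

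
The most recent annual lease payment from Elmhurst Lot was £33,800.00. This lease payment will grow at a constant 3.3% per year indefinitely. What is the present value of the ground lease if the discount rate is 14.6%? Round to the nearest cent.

£308985.84

D₁ = D₀ × (1 + g) = £33,800.00 × 1.033 = £34,915.4000
Growing perpetuity: P = D₁ / (r − g) = £34,915.4000 / (0.146 − 0.033) = £308,985.84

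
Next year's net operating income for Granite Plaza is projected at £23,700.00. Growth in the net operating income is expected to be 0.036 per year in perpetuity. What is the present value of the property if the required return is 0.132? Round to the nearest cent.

£246875.00

Growing perpetuity: P = D₁ / (r − g) = £23,700.0000 / (0.132 − 0.036) = £246,875.00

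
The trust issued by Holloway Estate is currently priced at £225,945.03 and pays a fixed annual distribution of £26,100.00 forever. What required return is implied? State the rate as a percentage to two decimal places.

11.55%

P = C/r ⇒ r = C/P = £26,100.00/£225,945.03 = 0.115515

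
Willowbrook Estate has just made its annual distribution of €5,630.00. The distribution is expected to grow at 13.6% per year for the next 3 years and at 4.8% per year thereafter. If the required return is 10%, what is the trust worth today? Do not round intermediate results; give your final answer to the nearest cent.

€142994.88

D_1 = 6395.68000
D_2 = 7265.49248
D_3 = 8253.59946
Terminal value at year 3: TV = D_3×(1+g_2)/(r−g_2) = 8649.77223/0.052 = 166341.77368
P_0 = D_1/(1+r)^1 + D_2/(1+r)^2 + D_3/(1+r)^3 + TV/(1+r)^3
    = 5814.25455 + 6004.53924 + 6201.05143 + 124975.03657 = 142994.88179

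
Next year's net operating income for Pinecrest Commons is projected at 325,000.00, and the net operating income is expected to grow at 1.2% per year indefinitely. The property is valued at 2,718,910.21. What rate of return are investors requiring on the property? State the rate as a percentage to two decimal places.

P = D₁/(r − g) ⇒ r = D₁/P + g = 325,000.0000/2,718,910.21 + 0.012 = 0.119533 + 0.012 = 0.131533

13.15%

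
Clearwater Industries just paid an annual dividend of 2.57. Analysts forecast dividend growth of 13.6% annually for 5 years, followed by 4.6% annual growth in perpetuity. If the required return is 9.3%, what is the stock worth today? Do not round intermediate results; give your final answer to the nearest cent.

83.82

D_1 = 2.91952
D_2 = 3.31657
D_3 = 3.76763
D_4 = 4.28003
D_5 = 4.86211
Terminal value at year 5: TV = D_5×(1+g_2)/(r−g_2) = 5.08577/0.047 = 108.20781
P_0 = D_1/(1+r)^1 + D_2/(1+r)^2 + D_3/(1+r)^3 + D_4/(1+r)^4 + D_5/(1+r)^5 + TV/(1+r)^5
    = 2.67111 + 2.77619 + 2.88541 + 2.99893 + 3.11691 + 69.36778 = 83.81632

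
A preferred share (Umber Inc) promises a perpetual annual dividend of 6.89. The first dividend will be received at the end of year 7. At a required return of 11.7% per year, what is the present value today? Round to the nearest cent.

30.32

Value at end of year 6: C / r = 6.89 / 0.117 = 58.8889
Discount to today: PV = 58.8889 / (1 + 0.117)^6 = 58.8889 / 1.942312 = 30.32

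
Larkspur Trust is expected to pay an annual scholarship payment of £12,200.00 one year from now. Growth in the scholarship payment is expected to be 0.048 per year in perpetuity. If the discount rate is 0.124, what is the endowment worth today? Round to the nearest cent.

Growing perpetuity: P = D₁ / (r − g) = £12,200.0000 / (0.124 − 0.048) = £160,526.32

£160526.32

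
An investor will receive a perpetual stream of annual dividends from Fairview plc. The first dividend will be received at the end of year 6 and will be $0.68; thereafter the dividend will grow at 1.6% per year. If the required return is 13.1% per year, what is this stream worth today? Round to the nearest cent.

Value at end of year 5: C₁ / (r − g) = $0.68 / (0.131 − 0.016) = $5.9130
Discount to today: PV = $5.9130 / (1 + 0.131)^5 = $5.9130 / 1.850602 = $3.20

$3.20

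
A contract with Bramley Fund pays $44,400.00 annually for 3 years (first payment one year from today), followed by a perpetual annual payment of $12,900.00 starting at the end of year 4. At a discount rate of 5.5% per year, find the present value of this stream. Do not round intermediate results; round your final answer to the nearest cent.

$319530.36

PV of 3-year annuity: $44,400.00 × [1 − (1+0.055)^−3] / 0.055 = 119788.24200
Perpetuity value at year 3: $12,900.00 / 0.055 = 234545.45455
PV of perpetuity: 234545.45455 / (1+0.055)^3 = 199742.11396
Total PV = 119788.24200 + 199742.11396 = 319530.35597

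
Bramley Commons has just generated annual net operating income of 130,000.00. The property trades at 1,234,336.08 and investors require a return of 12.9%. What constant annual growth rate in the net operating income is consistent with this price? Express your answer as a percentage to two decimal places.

P = D₀(1+g)/(r−g) ⇒ P(r−g) = D₀(1+g) ⇒ g(P+D₀) = P·r − D₀
g = (P·r − D₀)/(P + D₀) = (1,234,336.08×0.129 − 130,000.00) / (1,234,336.08 + 130,000.00) = 0.021424

2.14%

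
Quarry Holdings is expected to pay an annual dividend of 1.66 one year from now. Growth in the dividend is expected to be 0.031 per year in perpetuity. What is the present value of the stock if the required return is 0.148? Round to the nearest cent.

Growing perpetuity: P = D₁ / (r − g) = 1.6600 / (0.148 − 0.031) = 14.19

14.19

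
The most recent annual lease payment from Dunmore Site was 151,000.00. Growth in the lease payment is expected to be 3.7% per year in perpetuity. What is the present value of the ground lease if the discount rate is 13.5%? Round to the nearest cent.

1597826.53

D₁ = D₀ × (1 + g) = 151,000.00 × 1.037 = 156,587.0000
Growing perpetuity: P = D₁ / (r − g) = 156,587.0000 / (0.135 − 0.037) = 1,597,826.53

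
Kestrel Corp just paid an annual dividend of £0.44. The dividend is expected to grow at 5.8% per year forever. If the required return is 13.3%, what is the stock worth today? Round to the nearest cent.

D₁ = D₀ × (1 + g) = £0.44 × 1.058 = £0.4655
Growing perpetuity: P = D₁ / (r − g) = £0.4655 / (0.133 − 0.058) = £6.21

£6.21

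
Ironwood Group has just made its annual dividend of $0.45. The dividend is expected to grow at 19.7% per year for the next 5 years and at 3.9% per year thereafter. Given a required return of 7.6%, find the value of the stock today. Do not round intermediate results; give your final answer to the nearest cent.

D_1 = 0.53865
D_2 = 0.64476
D_3 = 0.77178
D_4 = 0.92382
D_5 = 1.10582
Terminal value at year 5: TV = D_5×(1+g_2)/(r−g_2) = 1.14894/0.037 = 31.05254
P_0 = D_1/(1+r)^1 + D_2/(1+r)^2 + D_3/(1+r)^3 + D_4/(1+r)^4 + D_5/(1+r)^5 + TV/(1+r)^5
    = 0.50060 + 0.55690 + 0.61952 + 0.68919 + 0.76669 + 21.52959 = 24.66250

$24.66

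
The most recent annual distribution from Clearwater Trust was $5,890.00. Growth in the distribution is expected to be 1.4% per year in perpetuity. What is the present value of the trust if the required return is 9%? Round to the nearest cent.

D₁ = D₀ × (1 + g) = $5,890.00 × 1.014 = $5,972.4600
Growing perpetuity: P = D₁ / (r − g) = $5,972.4600 / (0.09 − 0.014) = $78,585.00

$78585.00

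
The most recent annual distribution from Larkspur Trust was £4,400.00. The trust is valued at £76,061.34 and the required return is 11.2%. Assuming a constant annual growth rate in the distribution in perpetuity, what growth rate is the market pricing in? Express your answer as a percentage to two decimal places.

5.12%

P = D₀(1+g)/(r−g) ⇒ P(r−g) = D₀(1+g) ⇒ g(P+D₀) = P·r − D₀
g = (P·r − D₀)/(P + D₀) = (£76,061.34×0.112 − £4,400.00) / (£76,061.34 + £4,400.00) = 0.051191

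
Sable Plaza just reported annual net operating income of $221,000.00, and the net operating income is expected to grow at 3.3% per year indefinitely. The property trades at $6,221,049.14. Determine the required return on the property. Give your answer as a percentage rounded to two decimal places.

6.97%

D₁ = $221,000.00 × 1.033 = $228,293.0000
P = D₁/(r − g) ⇒ r = D₁/P + g = $228,293.0000/$6,221,049.14 + 0.033 = 0.036697 + 0.033 = 0.069697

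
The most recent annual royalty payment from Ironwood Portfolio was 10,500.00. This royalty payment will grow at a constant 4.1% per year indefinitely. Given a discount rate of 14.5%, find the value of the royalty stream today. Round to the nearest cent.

D₁ = D₀ × (1 + g) = 10,500.00 × 1.041 = 10,930.5000
Growing perpetuity: P = D₁ / (r − g) = 10,930.5000 / (0.145 − 0.041) = 105,100.96

105100.96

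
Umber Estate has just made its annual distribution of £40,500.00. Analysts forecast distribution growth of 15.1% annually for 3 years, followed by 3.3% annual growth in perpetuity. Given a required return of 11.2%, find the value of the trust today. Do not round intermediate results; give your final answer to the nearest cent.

£717496.26

D_1 = 46615.50000
D_2 = 53654.44050
D_3 = 61756.26102
Terminal value at year 3: TV = D_3×(1+g_2)/(r−g_2) = 63794.21763/0.079 = 807521.74214
P_0 = D_1/(1+r)^1 + D_2/(1+r)^2 + D_3/(1+r)^3 + TV/(1+r)^3
    = 41920.41367 + 43390.64400 + 44912.43817 + 587272.76751 = 717496.26336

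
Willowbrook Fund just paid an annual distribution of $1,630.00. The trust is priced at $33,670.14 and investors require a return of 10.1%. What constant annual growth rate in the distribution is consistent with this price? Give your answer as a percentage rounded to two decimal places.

5.02%

P = D₀(1+g)/(r−g) ⇒ P(r−g) = D₀(1+g) ⇒ g(P+D₀) = P·r − D₀
g = (P·r − D₀)/(P + D₀) = ($33,670.14×0.101 − $1,630.00) / ($33,670.14 + $1,630.00) = 0.050161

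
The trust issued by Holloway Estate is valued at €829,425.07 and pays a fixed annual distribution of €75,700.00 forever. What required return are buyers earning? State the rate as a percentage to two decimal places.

9.13%

P = C/r ⇒ r = C/P = €75,700.00/€829,425.07 = 0.091268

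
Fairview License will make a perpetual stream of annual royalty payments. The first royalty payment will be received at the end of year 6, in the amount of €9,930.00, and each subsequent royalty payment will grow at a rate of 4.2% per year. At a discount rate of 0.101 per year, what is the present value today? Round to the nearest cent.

Value at end of year 5: C₁ / (r − g) = €9,930.00 / (0.101 − 0.042) = €168,305.0847
Discount to today: PV = €168,305.0847 / (1 + 0.101)^5 = €168,305.0847 / 1.617844 = €104,030.49

€104030.49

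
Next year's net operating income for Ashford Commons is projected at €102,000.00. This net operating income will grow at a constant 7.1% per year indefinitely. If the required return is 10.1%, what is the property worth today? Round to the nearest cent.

Growing perpetuity: P = D₁ / (r − g) = €102,000.0000 / (0.101 − 0.071) = €3,400,000.00

€3400000.00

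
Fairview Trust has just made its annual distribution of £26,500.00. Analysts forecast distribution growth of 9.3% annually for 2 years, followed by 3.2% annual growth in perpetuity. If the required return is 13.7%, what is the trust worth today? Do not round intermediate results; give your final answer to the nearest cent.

D_1 = 28964.50000
D_2 = 31658.19850
Terminal value at year 2: TV = D_2×(1+g_2)/(r−g_2) = 32671.26085/0.105 = 311154.86526
P_0 = D_1/(1+r)^1 + D_2/(1+r)^2 + TV/(1+r)^2
    = 25474.49428 + 24488.67392 + 240688.68085 = 290651.84906

£290651.85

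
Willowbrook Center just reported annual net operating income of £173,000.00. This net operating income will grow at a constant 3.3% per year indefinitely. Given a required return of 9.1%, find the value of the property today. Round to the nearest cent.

£3081189.66

D₁ = D₀ × (1 + g) = £173,000.00 × 1.033 = £178,709.0000
Growing perpetuity: P = D₁ / (r − g) = £178,709.0000 / (0.091 − 0.033) = £3,081,189.66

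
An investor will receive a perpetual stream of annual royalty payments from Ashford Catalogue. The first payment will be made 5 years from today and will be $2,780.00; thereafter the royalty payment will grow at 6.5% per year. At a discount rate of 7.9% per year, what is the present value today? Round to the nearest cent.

$146497.76

Value at end of year 4: C₁ / (r − g) = $2,780.00 / (0.079 − 0.065) = $198,571.4286
Discount to today: PV = $198,571.4286 / (1 + 0.079)^4 = $198,571.4286 / 1.355457 = $146,497.76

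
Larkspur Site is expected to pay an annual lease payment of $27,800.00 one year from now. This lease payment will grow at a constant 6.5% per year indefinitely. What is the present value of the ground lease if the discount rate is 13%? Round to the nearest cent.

Growing perpetuity: P = D₁ / (r − g) = $27,800.0000 / (0.13 − 0.065) = $427,692.31

$427692.31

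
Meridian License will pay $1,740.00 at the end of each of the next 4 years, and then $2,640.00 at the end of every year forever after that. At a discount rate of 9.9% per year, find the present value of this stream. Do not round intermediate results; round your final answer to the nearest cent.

PV of 4-year annuity: $1,740.00 × [1 − (1+0.099)^−4] / 0.099 = 5527.52662
Perpetuity value at year 4: $2,640.00 / 0.099 = 26666.66667
PV of perpetuity: 26666.66667 / (1+0.099)^4 = 18280.07455
Total PV = 5527.52662 + 18280.07455 = 23807.60117

$23807.60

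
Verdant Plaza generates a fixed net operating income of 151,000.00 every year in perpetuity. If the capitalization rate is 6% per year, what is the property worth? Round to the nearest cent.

2516666.67

Level perpetuity: PV = C / r = 151,000.00 / 0.06 = 2,516,666.67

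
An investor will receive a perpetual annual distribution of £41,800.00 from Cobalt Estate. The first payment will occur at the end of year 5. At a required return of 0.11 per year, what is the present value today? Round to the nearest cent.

£250317.77

Value at end of year 4: C / r = £41,800.00 / 0.11 = £380,000.0000
Discount to today: PV = £380,000.0000 / (1 + 0.11)^4 = £380,000.0000 / 1.518070 = £250,317.77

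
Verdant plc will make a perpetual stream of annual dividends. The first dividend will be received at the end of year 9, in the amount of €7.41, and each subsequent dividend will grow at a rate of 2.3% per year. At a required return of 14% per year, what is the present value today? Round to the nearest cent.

€22.20

Value at end of year 8: C₁ / (r − g) = €7.41 / (0.14 − 0.023) = €63.3333
Discount to today: PV = €63.3333 / (1 + 0.14)^8 = €63.3333 / 2.852586 = €22.20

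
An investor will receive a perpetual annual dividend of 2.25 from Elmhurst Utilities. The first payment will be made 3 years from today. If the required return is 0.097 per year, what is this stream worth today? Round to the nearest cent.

19.28

Value at end of year 2: C / r = 2.25 / 0.097 = 23.1959
Discount to today: PV = 23.1959 / (1 + 0.097)^2 = 23.1959 / 1.203409 = 19.28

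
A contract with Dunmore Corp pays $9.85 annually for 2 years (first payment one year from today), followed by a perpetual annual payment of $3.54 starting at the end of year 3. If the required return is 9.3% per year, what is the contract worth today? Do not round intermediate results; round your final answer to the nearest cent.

PV of 2-year annuity: $9.85 × [1 − (1+0.093)^−2] / 0.093 = 17.25699
Perpetuity value at year 2: $3.54 / 0.093 = 38.06452
PV of perpetuity: 38.06452 / (1+0.093)^2 = 31.86251
Total PV = 17.25699 + 31.86251 = 49.11950

$49.12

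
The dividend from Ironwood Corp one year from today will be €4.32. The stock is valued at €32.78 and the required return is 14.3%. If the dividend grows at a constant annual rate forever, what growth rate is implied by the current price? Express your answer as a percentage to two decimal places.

P = D₁/(r−g) ⇒ g = r − D₁/P = 0.143 − €4.32/€32.78 = 0.011212

1.12%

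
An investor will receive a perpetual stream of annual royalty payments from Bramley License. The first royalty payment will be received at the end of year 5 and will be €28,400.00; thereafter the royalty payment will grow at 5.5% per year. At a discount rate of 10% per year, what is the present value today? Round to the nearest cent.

Value at end of year 4: C₁ / (r − g) = €28,400.00 / (0.1 − 0.055) = €631,111.1111
Discount to today: PV = €631,111.1111 / (1 + 0.1)^4 = €631,111.1111 / 1.464100 = €431,057.38

€431057.38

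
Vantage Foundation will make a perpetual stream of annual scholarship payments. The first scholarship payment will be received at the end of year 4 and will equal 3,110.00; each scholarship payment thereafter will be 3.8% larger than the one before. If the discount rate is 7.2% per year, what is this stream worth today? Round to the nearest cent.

Value at end of year 3: C₁ / (r − g) = 3,110.00 / (0.072 − 0.038) = 91,470.5882
Discount to today: PV = 91,470.5882 / (1 + 0.072)^3 = 91,470.5882 / 1.231925 = 74,250.11

74250.11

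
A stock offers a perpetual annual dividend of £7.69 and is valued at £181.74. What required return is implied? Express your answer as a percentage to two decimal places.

P = C/r ⇒ r = C/P = £7.69/£181.74 = 0.042313

4.23%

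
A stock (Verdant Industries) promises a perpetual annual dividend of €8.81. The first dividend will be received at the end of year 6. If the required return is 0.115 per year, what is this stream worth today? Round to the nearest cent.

€44.45

Value at end of year 5: C / r = €8.81 / 0.115 = €76.6087
Discount to today: PV = €76.6087 / (1 + 0.115)^5 = €76.6087 / 1.723353 = €44.45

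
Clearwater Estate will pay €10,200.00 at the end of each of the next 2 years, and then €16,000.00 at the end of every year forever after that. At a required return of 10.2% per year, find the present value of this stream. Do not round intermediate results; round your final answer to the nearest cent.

PV of 2-year annuity: €10,200.00 × [1 − (1+0.102)^−2] / 0.102 = 17655.08019
Perpetuity value at year 2: €16,000.00 / 0.102 = 156862.74510
PV of perpetuity: 156862.74510 / (1+0.102)^2 = 129168.50167
Total PV = 17655.08019 + 129168.50167 = 146823.58185

€146823.58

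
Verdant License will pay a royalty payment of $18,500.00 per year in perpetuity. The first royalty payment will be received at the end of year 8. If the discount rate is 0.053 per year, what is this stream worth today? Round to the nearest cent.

$243162.87

Value at end of year 7: C / r = $18,500.00 / 0.053 = $349,056.6038
Discount to today: PV = $349,056.6038 / (1 + 0.053)^7 = $349,056.6038 / 1.435485 = $243,162.87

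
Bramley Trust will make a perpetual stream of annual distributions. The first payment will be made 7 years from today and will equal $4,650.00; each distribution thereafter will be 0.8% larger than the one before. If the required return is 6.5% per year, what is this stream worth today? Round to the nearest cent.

$55908.84

Value at end of year 6: C₁ / (r − g) = $4,650.00 / (0.065 − 0.008) = $81,578.9474
Discount to today: PV = $81,578.9474 / (1 + 0.065)^6 = $81,578.9474 / 1.459142 = $55,908.84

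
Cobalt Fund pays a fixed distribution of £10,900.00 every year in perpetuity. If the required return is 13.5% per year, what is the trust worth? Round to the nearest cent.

£80740.74

Level perpetuity: PV = C / r = £10,900.00 / 0.135 = £80,740.74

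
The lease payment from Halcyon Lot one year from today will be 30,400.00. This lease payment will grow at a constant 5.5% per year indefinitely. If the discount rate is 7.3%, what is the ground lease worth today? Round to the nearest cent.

1688888.89

Growing perpetuity: P = D₁ / (r − g) = 30,400.0000 / (0.073 − 0.055) = 1,688,888.89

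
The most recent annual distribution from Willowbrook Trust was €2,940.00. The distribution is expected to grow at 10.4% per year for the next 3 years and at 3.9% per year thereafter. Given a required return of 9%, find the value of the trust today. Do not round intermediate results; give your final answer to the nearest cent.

D_1 = 3245.76000
D_2 = 3583.31904
D_3 = 3955.98422
Terminal value at year 3: TV = D_3×(1+g_2)/(r−g_2) = 4110.26760/0.051 = 80593.48245
P_0 = D_1/(1+r)^1 + D_2/(1+r)^2 + D_3/(1+r)^3 + TV/(1+r)^3
    = 2977.76147 + 3016.00795 + 3054.74566 + 62232.95575 = 71281.47082

€71281.47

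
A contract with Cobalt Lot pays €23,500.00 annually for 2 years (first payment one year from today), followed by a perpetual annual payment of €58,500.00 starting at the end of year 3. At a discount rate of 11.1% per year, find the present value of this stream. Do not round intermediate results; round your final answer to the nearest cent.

€467168.21

PV of 2-year annuity: €23,500.00 × [1 − (1+0.111)^−2] / 0.111 = 40190.92278
Perpetuity value at year 2: €58,500.00 / 0.111 = 527027.02703
PV of perpetuity: 527027.02703 / (1+0.111)^2 = 426977.28308
Total PV = 40190.92278 + 426977.28308 = 467168.20586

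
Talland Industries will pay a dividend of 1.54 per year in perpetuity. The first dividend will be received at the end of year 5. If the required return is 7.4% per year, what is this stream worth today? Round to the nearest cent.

15.64

Value at end of year 4: C / r = 1.54 / 0.074 = 20.8108
Discount to today: PV = 20.8108 / (1 + 0.074)^4 = 20.8108 / 1.330507 = 15.64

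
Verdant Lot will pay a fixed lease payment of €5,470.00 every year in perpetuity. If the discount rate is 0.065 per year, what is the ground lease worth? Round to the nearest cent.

€84153.85

Level perpetuity: PV = C / r = €5,470.00 / 0.065 = €84,153.85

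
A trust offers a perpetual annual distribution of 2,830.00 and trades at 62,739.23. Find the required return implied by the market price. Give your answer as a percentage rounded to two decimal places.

4.51%

P = C/r ⇒ r = C/P = 2,830.00/62,739.23 = 0.045107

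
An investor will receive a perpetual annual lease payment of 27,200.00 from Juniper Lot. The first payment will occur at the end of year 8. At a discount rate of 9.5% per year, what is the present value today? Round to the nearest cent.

151686.34

Value at end of year 7: C / r = 27,200.00 / 0.095 = 286,315.7895
Discount to today: PV = 286,315.7895 / (1 + 0.095)^7 = 286,315.7895 / 1.887552 = 151,686.34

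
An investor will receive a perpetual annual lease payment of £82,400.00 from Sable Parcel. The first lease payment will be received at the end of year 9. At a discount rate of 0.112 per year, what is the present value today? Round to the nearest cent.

£314681.27

Value at end of year 8: C / r = £82,400.00 / 0.112 = £735,714.2857
Discount to today: PV = £735,714.2857 / (1 + 0.112)^8 = £735,714.2857 / 2.337967 = £314,681.27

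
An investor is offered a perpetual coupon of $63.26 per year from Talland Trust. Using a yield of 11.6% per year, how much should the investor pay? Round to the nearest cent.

Level perpetuity: PV = C / r = $63.26 / 0.116 = $545.34

$545.34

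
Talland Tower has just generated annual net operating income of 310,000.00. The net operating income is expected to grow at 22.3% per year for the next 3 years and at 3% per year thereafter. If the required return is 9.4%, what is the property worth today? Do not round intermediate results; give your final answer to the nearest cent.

D_1 = 379130.00000
D_2 = 463675.99000
D_3 = 567075.73577
Terminal value at year 3: TV = D_3×(1+g_2)/(r−g_2) = 584088.00784/0.064 = 9126375.12255
P_0 = D_1/(1+r)^1 + D_2/(1+r)^2 + D_3/(1+r)^3 + TV/(1+r)^3
    = 346553.93053 + 387418.15086 + 433100.91270 + 6970217.81384 = 8137290.80794

8137290.81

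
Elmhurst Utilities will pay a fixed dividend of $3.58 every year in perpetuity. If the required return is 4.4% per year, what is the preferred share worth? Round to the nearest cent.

$81.36

Level perpetuity: PV = C / r = $3.58 / 0.044 = $81.36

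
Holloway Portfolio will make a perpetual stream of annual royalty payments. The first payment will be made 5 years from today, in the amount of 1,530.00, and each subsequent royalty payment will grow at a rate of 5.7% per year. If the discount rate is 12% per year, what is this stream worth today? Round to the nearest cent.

Value at end of year 4: C₁ / (r − g) = 1,530.00 / (0.12 − 0.057) = 24,285.7143
Discount to today: PV = 24,285.7143 / (1 + 0.12)^4 = 24,285.7143 / 1.573519 = 15,434.01

15434.01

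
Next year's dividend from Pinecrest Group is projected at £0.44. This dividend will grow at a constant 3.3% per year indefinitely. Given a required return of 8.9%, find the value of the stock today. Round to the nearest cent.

£7.86

Growing perpetuity: P = D₁ / (r − g) = £0.4400 / (0.089 − 0.033) = £7.86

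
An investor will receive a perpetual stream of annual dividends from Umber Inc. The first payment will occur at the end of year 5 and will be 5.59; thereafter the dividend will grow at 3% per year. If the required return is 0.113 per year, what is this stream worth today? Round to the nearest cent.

Value at end of year 4: C₁ / (r − g) = 5.59 / (0.113 − 0.03) = 67.3494
Discount to today: PV = 67.3494 / (1 + 0.113)^4 = 67.3494 / 1.534549 = 43.89

43.89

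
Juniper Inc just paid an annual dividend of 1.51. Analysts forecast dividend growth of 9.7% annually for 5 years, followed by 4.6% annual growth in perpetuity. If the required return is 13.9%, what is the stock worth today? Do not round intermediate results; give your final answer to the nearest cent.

D_1 = 1.65647
D_2 = 1.81715
D_3 = 1.99341
D_4 = 2.18677
D_5 = 2.39889
Terminal value at year 5: TV = D_5×(1+g_2)/(r−g_2) = 2.50924/0.093 = 26.98105
P_0 = D_1/(1+r)^1 + D_2/(1+r)^2 + D_3/(1+r)^3 + D_4/(1+r)^4 + D_5/(1+r)^5 + TV/(1+r)^5
    = 1.45432 + 1.40069 + 1.34904 + 1.29930 + 1.25139 + 14.07473 = 20.82947

20.83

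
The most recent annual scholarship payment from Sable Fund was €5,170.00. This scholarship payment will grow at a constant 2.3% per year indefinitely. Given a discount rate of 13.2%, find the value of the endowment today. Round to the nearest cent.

D₁ = D₀ × (1 + g) = €5,170.00 × 1.023 = €5,288.9100
Growing perpetuity: P = D₁ / (r − g) = €5,288.9100 / (0.132 − 0.023) = €48,522.11

€48522.11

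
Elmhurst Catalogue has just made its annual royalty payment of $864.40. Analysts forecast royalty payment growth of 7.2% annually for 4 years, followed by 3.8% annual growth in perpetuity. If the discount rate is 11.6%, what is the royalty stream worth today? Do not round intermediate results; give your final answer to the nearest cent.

D_1 = 926.63680
D_2 = 993.35465
D_3 = 1064.87618
D_4 = 1141.54727
Terminal value at year 4: TV = D_4×(1+g_2)/(r−g_2) = 1184.92607/0.078 = 15191.35982
P_0 = D_1/(1+r)^1 + D_2/(1+r)^2 + D_3/(1+r)^3 + D_4/(1+r)^4 + TV/(1+r)^4
    = 830.31971 + 797.58309 + 766.13717 + 735.93104 + 9793.54385 = 12923.51486

$12923.51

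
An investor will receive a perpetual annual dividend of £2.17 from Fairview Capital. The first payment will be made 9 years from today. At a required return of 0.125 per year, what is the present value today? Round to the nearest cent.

Value at end of year 8: C / r = £2.17 / 0.125 = £17.3600
Discount to today: PV = £17.3600 / (1 + 0.125)^8 = £17.3600 / 2.565785 = £6.77

£6.77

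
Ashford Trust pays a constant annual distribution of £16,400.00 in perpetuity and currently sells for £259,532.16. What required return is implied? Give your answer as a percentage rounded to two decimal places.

6.32%

P = C/r ⇒ r = C/P = £16,400.00/£259,532.16 = 0.063191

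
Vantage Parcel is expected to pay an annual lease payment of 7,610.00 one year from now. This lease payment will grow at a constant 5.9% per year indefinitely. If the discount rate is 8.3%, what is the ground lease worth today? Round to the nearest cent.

317083.33

Growing perpetuity: P = D₁ / (r − g) = 7,610.0000 / (0.083 − 0.059) = 317,083.33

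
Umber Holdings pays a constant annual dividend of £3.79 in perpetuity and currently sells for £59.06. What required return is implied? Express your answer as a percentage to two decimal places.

6.42%

P = C/r ⇒ r = C/P = £3.79/£59.06 = 0.064172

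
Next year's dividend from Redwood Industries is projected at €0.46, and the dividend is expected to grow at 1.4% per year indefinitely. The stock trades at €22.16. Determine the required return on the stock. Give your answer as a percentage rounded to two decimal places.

P = D₁/(r − g) ⇒ r = D₁/P + g = €0.4600/€22.16 + 0.014 = 0.020758 + 0.014 = 0.034758

3.48%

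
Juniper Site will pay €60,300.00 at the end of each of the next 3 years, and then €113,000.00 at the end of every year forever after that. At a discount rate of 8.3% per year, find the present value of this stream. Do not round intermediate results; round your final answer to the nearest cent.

€1226364.61

PV of 3-year annuity: €60,300.00 × [1 − (1+0.083)^−3] / 0.083 = 154561.57433
Perpetuity value at year 3: €113,000.00 / 0.083 = 1361445.78313
PV of perpetuity: 1361445.78313 / (1+0.083)^3 = 1071803.03189
Total PV = 154561.57433 + 1071803.03189 = 1226364.60623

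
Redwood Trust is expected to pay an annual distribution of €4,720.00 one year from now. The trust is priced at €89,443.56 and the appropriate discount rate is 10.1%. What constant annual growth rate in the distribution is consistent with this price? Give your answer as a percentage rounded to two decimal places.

4.82%

P = D₁/(r−g) ⇒ g = r − D₁/P = 0.101 − €4,720.00/€89,443.56 = 0.048229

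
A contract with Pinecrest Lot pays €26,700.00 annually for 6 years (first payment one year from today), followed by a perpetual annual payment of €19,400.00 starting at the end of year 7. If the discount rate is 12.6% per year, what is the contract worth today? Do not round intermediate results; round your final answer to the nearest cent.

€183478.35

PV of 6-year annuity: €26,700.00 × [1 − (1+0.126)^−6] / 0.126 = 107934.20430
Perpetuity value at year 6: €19,400.00 / 0.126 = 153968.25397
PV of perpetuity: 153968.25397 / (1+0.126)^6 = 75544.15047
Total PV = 107934.20430 + 75544.15047 = 183478.35477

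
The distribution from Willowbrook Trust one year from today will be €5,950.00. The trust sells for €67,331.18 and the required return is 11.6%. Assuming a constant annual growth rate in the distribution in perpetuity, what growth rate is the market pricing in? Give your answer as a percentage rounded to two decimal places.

P = D₁/(r−g) ⇒ g = r − D₁/P = 0.116 − €5,950.00/€67,331.18 = 0.027631

2.76%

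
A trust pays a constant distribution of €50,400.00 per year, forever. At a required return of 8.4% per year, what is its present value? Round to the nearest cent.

€600000.00

Level perpetuity: PV = C / r = €50,400.00 / 0.084 = €600,000.00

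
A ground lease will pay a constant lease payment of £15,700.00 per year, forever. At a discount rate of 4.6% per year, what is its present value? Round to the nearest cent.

£341304.35

Level perpetuity: PV = C / r = £15,700.00 / 0.046 = £341,304.35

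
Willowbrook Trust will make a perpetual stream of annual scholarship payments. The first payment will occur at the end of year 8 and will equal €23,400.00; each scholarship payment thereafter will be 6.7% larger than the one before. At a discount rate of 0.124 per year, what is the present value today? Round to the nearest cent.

Value at end of year 7: C₁ / (r − g) = €23,400.00 / (0.124 − 0.067) = €410,526.3158
Discount to today: PV = €410,526.3158 / (1 + 0.124)^7 = €410,526.3158 / 2.266544 = €181,124.34

€181124.34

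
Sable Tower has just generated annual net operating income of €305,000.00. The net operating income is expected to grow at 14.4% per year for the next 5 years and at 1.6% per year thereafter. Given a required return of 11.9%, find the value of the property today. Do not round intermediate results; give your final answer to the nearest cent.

€4990282.75

D_1 = 348920.00000
D_2 = 399164.48000
D_3 = 456644.16512
D_4 = 522400.92490
D_5 = 597626.65808
Terminal value at year 5: TV = D_5×(1+g_2)/(r−g_2) = 607188.68461/0.103 = 5895035.77293
P_0 = D_1/(1+r)^1 + D_2/(1+r)^2 + D_3/(1+r)^3 + D_4/(1+r)^4 + D_5/(1+r)^5 + TV/(1+r)^5
    = 311814.11975 + 318780.47631 + 325902.47087 + 333183.58058 + 340627.36031 + 3359974.73860 = 4990282.74643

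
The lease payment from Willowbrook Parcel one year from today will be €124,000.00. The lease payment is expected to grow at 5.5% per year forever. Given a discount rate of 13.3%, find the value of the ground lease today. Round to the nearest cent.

€1589743.59

Growing perpetuity: P = D₁ / (r − g) = €124,000.0000 / (0.133 − 0.055) = €1,589,743.59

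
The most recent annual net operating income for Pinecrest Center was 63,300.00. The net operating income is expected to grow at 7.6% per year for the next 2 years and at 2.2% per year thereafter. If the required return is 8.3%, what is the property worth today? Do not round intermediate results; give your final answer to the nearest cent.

D_1 = 68110.80000
D_2 = 73287.22080
Terminal value at year 2: TV = D_2×(1+g_2)/(r−g_2) = 74899.53966/0.061 = 1227861.30586
P_0 = D_1/(1+r)^1 + D_2/(1+r)^2 + TV/(1+r)^2
    = 62890.85873 + 62484.36195 + 1046869.14607 = 1172244.36674

1172244.37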